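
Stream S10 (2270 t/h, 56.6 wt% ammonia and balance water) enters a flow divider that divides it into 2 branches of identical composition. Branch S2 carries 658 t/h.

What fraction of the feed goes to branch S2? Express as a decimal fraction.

Fraction to S2 = 658/2270 = 0.2899.

0.290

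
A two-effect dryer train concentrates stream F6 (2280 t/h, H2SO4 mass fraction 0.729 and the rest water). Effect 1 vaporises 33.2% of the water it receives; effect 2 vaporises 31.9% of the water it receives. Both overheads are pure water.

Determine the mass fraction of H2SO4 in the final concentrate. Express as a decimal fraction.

0.855

water in feed = 2280×0.271 = 617.88 t/h.
After stage 1: water left = (1−0.332)×617.88 = 412.74; stream total = 2074.9 t/h.
After stage 2: water left = (1−0.319)×412.74 = 281.08; final concentrate = 1943.2 t/h.
H2SO4 fraction = 1662.1/1943.2 = 0.855.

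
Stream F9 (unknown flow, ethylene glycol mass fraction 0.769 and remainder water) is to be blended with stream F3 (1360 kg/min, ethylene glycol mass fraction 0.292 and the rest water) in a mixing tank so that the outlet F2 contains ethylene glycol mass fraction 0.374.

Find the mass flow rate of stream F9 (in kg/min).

Let F9 be the unknown flow. Total out = 1360 + F9.
ethylene glycol balance: 397.12 + 0.769·F9 = 0.374·(1360 + F9)
(0.769 − 0.374)·F9 = 0.374×1360 − 397.12 = 111.52
F9 = 111.52 / 0.395 = 282.33 kg/min

282.3 kg/min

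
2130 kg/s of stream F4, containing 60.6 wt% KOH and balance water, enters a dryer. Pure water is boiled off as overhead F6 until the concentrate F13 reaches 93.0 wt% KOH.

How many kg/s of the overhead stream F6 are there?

KOH is conserved: 2130×0.606 = 1290.8 kg/s all reports to the concentrate.
Concentrate = 1290.8/(target fraction) = 1387.9 kg/s.
Overhead = 2130 − 1387.9 = 742.06 kg/s.

742.1 kg/s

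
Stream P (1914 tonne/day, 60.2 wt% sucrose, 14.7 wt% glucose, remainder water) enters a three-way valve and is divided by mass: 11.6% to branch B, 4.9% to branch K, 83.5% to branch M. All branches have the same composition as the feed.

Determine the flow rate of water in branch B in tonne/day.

Branch B total = 0.116×1914 = 222.02 tonne/day.
water in B = 0.251×222.02 = 55.728 tonne/day.

55.73 tonne/day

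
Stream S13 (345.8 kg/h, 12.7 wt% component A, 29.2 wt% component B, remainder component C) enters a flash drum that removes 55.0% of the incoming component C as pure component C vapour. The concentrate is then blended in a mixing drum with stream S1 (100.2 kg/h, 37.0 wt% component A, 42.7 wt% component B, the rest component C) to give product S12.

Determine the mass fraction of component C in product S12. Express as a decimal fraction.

0.330

Vapour removed = 0.550×0.581×345.8 = 110.5 kg/h; concentrate = 235.3 kg/h.
component C reaching the mixer = 90.409 (from concentrate) + 100.2×0.203 = 110.75 kg/h.
Product flow = 235.3 + 100.2 = 335.5 kg/h; component C fraction = 0.330.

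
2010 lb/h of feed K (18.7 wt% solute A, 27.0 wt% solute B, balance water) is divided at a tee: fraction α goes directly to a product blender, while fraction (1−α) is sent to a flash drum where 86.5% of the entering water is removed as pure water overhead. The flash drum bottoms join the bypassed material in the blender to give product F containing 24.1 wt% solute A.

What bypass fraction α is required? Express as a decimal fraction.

0.523

All 2010×0.187 = 375.87 lb/h of solute A reaches F, so F = 375.87/0.241 = 1559.6 lb/h and vapour = 450.37 lb/h.
The evaporator receives (1−α)·2010 of feed at 0.543 water and removes 0.865 of that water:
0.865×0.543×(1−α)×2010 = 450.37
(1−α) = 450.37/944.09 = 0.4770;  α = 0.5230.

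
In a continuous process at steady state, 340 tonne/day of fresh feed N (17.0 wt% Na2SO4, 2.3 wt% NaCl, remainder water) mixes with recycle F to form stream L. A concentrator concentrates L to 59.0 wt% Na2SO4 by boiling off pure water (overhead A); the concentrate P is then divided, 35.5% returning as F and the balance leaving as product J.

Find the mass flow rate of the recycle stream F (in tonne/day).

Overall Na2SO4 balance (none leaves overhead): Na2SO4 in fresh feed = Na2SO4 in product, i.e. 340×0.170 = (1−0.355)·P·0.590.
P = 57.8/(0.590×0.645) = 151.89 tonne/day.
Recycle F = 0.355×151.89 = 53.919 tonne/day.

53.92 tonne/day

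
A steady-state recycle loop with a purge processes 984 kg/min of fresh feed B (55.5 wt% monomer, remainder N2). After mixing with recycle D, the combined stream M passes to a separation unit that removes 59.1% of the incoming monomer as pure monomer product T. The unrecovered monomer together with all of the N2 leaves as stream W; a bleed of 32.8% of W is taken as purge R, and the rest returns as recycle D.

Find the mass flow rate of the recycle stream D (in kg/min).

N2 enters only via B and leaves only via the purge: 984×0.445 = 0.328×(N2 in W), and the separation unit passes all N2, so N2 in M = N2 in W = 1335 kg/min.
monomer in M: m_A = 984×0.555 + (1−0.328)·(1−0.591)·m_A, so m_A = 546.12/0.7252 = 753.11 kg/min.
W = (1−0.591)×753.11 + 1335 = 1643 kg/min.
Recycle D = (1−0.328)×1643 = 1104.1 kg/min.

1104 kg/min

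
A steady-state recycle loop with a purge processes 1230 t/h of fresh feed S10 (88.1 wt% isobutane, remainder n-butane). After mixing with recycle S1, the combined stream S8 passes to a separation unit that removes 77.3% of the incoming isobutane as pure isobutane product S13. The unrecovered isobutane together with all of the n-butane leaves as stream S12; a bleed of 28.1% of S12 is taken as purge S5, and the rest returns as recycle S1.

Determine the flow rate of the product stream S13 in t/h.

1001 t/h

isobutane in S8: m_A = 1230×0.881 + (1−0.281)·(1−0.773)·m_A, so m_A = 1083.6/0.8368 = 1295 t/h.
Product S13 = 0.773×1295 = 1001 t/h.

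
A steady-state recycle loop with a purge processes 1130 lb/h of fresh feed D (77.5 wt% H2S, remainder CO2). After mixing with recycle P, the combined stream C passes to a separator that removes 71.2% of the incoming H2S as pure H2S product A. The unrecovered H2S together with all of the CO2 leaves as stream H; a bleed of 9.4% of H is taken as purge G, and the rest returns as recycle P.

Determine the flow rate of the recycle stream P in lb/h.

CO2 enters only via D and leaves only via the purge: 1130×0.225 = 0.094×(CO2 in H), and the separator passes all CO2, so CO2 in C = CO2 in H = 2704.8 lb/h.
H2S in C: m_A = 1130×0.775 + (1−0.094)·(1−0.712)·m_A, so m_A = 875.75/0.7391 = 1184.9 lb/h.
H = (1−0.712)×1184.9 + 2704.8 = 3046 lb/h.
Recycle P = (1−0.094)×3046 = 2759.7 lb/h.

2760 lb/h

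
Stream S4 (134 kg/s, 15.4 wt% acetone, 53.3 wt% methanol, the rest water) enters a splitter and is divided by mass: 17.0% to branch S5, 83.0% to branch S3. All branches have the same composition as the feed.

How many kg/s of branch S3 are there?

111.2 kg/s

Branch S3 flow = 0.830×134 = 111.22 kg/s.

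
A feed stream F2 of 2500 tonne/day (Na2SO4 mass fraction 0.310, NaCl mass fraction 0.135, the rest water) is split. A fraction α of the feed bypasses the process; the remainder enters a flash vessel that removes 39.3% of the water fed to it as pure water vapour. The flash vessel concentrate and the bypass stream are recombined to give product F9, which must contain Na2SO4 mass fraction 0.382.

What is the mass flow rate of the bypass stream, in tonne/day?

All 2500×0.310 = 775 tonne/day of Na2SO4 reaches F9, so F9 = 775/0.382 = 2028.8 tonne/day and vapour = 471.2 tonne/day.
The evaporator receives (1−α)·2500 of feed at 0.555 water and removes 0.393 of that water:
0.393×0.555×(1−α)×2500 = 471.2
(1−α) = 471.2/545.29 = 0.8641;  α = 0.1359.
Bypass flow = 0.1359×2500 = 339.65 tonne/day.

339.7 tonne/day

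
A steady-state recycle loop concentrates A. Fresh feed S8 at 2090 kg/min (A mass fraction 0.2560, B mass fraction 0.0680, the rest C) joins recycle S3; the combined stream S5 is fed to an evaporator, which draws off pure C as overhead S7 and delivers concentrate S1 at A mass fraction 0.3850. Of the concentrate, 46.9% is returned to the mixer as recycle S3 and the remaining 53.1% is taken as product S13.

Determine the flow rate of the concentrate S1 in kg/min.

Overall A balance (none leaves overhead): A in fresh feed = A in product, i.e. 2090×0.256 = (1−0.469)·S1·0.385.
S1 = 535.04/(0.385×0.531) = 2617.2 kg/min.

2617 kg/min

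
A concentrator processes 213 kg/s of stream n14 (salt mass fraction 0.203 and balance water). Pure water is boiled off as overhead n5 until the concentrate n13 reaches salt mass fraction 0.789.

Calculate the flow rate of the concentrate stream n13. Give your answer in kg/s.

54.8 kg/s

salt is conserved: 213×0.203 = 43.239 kg/s all reports to the concentrate.
Concentrate = 43.239/(target fraction) = 54.802 kg/s.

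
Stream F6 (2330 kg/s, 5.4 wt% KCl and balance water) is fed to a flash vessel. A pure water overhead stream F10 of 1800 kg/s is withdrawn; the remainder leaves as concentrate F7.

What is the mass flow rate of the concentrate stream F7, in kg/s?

530 kg/s

Concentrate = 2330 − 1800 = 530 kg/s.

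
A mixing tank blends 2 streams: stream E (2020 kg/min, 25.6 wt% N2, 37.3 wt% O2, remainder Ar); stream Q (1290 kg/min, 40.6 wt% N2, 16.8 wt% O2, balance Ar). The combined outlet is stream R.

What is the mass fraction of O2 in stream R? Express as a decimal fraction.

0.293

Total flow out = 2020 + 1290 = 3310 kg/min.
O2 in = 2020×0.373 + 1290×0.168 = 970.18 kg/min.
O2 mass fraction in R = 970.18/3310 = 0.293.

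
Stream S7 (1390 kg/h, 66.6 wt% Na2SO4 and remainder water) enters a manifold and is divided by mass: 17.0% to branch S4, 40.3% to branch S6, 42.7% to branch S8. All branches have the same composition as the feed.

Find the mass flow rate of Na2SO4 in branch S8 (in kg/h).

Branch S8 total = 0.427×1390 = 593.53 kg/h.
Na2SO4 in S8 = 0.666×593.53 = 395.29 kg/h.

395.3 kg/h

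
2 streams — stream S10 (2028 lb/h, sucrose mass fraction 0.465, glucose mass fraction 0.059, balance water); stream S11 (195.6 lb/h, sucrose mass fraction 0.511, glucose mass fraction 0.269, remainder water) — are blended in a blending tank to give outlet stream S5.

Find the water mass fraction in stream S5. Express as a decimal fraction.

Total flow out = 2028 + 195.6 = 2223.6 lb/h.
water in = 2028×0.476 + 195.6×0.220 = 1008.4 lb/h.
water mass fraction in S5 = 1008.4/2223.6 = 0.453.

0.453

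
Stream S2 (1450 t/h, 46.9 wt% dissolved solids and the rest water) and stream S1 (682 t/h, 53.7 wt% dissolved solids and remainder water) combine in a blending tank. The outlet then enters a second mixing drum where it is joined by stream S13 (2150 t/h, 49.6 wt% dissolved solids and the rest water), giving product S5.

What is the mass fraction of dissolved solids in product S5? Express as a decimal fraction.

0.493

Overall, product flow = 4282 t/h.
dissolved solids in = 1450×0.469 + 682×0.537 + 2150×0.496 = 2112.7 t/h.
dissolved solids fraction in S5 = 0.493.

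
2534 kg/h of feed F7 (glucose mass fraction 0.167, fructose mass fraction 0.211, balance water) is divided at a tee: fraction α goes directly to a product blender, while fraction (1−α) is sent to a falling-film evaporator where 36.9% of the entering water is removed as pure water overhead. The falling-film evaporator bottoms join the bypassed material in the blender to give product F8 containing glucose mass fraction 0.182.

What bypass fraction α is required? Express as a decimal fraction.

All 2534×0.167 = 423.18 kg/h of glucose reaches F8, so F8 = 423.18/0.182 = 2325.2 kg/h and vapour = 208.85 kg/h.
The evaporator receives (1−α)·2534 of feed at 0.622 water and removes 0.369 of that water:
0.369×0.622×(1−α)×2534 = 208.85
(1−α) = 208.85/581.6 = 0.3591;  α = 0.6409.

0.641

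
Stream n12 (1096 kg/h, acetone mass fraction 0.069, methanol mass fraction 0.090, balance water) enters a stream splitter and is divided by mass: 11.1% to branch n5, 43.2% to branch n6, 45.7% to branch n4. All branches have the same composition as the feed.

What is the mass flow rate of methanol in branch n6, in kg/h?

Branch n6 total = 0.432×1096 = 473.47 kg/h.
methanol in n6 = 0.090×473.47 = 42.612 kg/h.

42.61 kg/h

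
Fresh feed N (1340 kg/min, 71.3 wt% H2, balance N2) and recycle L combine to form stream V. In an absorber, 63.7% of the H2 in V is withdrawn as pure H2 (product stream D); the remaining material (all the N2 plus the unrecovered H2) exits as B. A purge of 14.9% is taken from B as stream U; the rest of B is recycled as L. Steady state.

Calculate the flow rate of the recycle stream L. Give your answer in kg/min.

2624 kg/min

N2 enters only via N and leaves only via the purge: 1340×0.287 = 0.149×(N2 in B), and the absorber passes all N2, so N2 in V = N2 in B = 2581.1 kg/min.
H2 in V: m_A = 1340×0.713 + (1−0.149)·(1−0.637)·m_A, so m_A = 955.42/0.6911 = 1382.5 kg/min.
B = (1−0.637)×1382.5 + 2581.1 = 3082.9 kg/min.
Recycle L = (1−0.149)×3082.9 = 2623.6 kg/min.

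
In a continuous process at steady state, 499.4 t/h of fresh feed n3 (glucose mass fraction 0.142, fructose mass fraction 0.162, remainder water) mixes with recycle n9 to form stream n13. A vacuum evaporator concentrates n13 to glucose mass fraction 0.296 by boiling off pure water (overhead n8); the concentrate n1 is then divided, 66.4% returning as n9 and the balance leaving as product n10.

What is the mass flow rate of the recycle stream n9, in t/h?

Overall glucose balance (none leaves overhead): glucose in fresh feed = glucose in product, i.e. 499.4×0.142 = (1−0.664)·n1·0.296.
n1 = 70.915/(0.296×0.336) = 713.03 t/h.
Recycle n9 = 0.664×713.03 = 473.45 t/h.

473.4 t/h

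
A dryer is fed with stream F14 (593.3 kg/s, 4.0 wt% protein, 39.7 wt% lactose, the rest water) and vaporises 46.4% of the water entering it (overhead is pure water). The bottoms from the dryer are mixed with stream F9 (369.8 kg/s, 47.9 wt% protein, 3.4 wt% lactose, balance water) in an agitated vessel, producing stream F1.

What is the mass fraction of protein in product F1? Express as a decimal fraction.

0.249

Vapour removed = 0.464×0.563×593.3 = 154.99 kg/s; concentrate = 438.31 kg/s.
protein reaching the mixer = 23.732 (from concentrate) + 369.8×0.479 = 200.87 kg/s.
Product flow = 438.31 + 369.8 = 808.11 kg/s; protein fraction = 0.249.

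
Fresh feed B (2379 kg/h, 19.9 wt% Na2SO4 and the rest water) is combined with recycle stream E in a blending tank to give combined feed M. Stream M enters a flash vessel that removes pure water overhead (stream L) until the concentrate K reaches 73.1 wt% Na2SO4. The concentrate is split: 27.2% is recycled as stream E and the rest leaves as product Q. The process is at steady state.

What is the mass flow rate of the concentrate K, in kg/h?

Overall Na2SO4 balance (none leaves overhead): Na2SO4 in fresh feed = Na2SO4 in product, i.e. 2379×0.199 = (1−0.272)·K·0.731.
K = 473.42/(0.731×0.728) = 889.61 kg/h.

889.6 kg/h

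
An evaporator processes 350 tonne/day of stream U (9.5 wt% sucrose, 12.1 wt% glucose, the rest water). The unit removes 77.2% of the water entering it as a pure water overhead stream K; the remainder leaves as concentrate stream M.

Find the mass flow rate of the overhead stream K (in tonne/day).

water entering = 350×0.784 = 274.4 tonne/day; overhead removed = 0.772×274.4 = 211.84 tonne/day.

211.8 tonne/day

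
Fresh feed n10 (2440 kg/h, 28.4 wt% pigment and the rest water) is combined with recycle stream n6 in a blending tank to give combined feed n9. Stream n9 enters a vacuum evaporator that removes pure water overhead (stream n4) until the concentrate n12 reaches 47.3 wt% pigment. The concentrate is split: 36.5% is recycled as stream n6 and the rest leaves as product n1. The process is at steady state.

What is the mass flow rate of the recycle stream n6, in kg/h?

Overall pigment balance (none leaves overhead): pigment in fresh feed = pigment in product, i.e. 2440×0.284 = (1−0.365)·n12·0.473.
n12 = 692.96/(0.473×0.635) = 2307.1 kg/h.
Recycle n6 = 0.365×2307.1 = 842.1 kg/h.

842.1 kg/h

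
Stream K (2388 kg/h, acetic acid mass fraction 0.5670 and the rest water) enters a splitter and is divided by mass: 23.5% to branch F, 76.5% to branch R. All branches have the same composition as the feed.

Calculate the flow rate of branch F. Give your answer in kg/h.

561.2 kg/h

Branch F flow = 0.235×2388 = 561.18 kg/h.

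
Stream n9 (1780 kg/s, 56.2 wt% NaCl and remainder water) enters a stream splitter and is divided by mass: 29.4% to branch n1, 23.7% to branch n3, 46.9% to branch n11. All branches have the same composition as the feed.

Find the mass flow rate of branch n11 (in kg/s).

Branch n11 flow = 0.469×1780 = 834.82 kg/s.

834.8 kg/s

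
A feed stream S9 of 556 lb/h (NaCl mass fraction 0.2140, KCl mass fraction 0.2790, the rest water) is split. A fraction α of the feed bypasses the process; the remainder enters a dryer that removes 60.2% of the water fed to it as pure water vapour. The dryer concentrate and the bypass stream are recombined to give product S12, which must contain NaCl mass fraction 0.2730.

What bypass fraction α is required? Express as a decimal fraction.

0.292

All 556×0.214 = 118.98 lb/h of NaCl reaches S12, so S12 = 118.98/0.273 = 435.84 lb/h and vapour = 120.16 lb/h.
The evaporator receives (1−α)·556 of feed at 0.507 water and removes 0.602 of that water:
0.602×0.507×(1−α)×556 = 120.16
(1−α) = 120.16/169.7 = 0.7081;  α = 0.2919.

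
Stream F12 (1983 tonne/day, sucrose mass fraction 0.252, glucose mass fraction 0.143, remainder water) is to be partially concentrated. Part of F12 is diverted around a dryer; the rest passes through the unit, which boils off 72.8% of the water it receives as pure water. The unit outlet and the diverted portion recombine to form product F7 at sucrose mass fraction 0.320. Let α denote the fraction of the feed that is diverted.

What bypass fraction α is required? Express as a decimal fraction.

0.518

All 1983×0.252 = 499.72 tonne/day of sucrose reaches F7, so F7 = 499.72/0.320 = 1561.6 tonne/day and vapour = 421.39 tonne/day.
The evaporator receives (1−α)·1983 of feed at 0.605 water and removes 0.728 of that water:
0.728×0.605×(1−α)×1983 = 421.39
(1−α) = 421.39/873.39 = 0.4825;  α = 0.5175.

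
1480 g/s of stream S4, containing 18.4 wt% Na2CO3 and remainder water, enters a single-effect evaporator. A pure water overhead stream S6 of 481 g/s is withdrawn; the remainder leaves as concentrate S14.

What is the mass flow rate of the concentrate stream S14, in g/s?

999 g/s

Concentrate = 1480 − 481 = 999 g/s.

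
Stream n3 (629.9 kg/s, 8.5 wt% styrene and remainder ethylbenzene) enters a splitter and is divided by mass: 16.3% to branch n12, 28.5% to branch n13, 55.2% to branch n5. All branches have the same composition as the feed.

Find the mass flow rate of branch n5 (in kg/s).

Branch n5 flow = 0.552×629.9 = 347.7 kg/s.

347.7 kg/s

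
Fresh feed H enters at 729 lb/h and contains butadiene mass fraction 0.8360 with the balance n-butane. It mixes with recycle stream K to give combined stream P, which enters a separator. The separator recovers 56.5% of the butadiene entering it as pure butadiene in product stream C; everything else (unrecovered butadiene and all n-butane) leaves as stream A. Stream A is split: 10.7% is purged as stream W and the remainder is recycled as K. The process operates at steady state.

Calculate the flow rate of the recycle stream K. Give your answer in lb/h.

1385 lb/h

n-butane enters only via H and leaves only via the purge: 729×0.164 = 0.107×(n-butane in A), and the separator passes all n-butane, so n-butane in P = n-butane in A = 1117.3 lb/h.
butadiene in P: m_A = 729×0.836 + (1−0.107)·(1−0.565)·m_A, so m_A = 609.44/0.6115 = 996.56 lb/h.
A = (1−0.565)×996.56 + 1117.3 = 1550.9 lb/h.
Recycle K = (1−0.107)×1550.9 = 1384.9 lb/h.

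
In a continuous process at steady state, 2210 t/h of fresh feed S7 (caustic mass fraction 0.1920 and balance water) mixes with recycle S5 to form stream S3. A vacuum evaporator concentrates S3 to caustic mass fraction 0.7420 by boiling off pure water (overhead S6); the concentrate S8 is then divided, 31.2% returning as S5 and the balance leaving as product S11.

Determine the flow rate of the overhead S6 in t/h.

1638 t/h

Overall caustic balance (none leaves overhead): caustic in fresh feed = caustic in product, i.e. 2210×0.192 = (1−0.312)·S8·0.742.
S8 = 424.32/(0.742×0.688) = 831.19 t/h.
Recycle S5 = 0.312×831.19 = 259.33 t/h.
Combined feed S3 = 2210 + 259.33 = 2469.3 t/h.
Overhead S6 = S3 − S8 = 2469.3 − 831.19 = 1638.1 t/h.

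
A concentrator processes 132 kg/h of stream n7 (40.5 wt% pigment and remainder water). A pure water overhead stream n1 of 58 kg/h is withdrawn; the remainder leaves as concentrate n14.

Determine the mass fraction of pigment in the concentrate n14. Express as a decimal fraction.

pigment is not removed: 132×0.405 = 53.46 kg/h of pigment enters n14.
Concentrate = 132 − 58 = 74 kg/h.
Mass fraction = 53.46/74 = 0.722.

0.722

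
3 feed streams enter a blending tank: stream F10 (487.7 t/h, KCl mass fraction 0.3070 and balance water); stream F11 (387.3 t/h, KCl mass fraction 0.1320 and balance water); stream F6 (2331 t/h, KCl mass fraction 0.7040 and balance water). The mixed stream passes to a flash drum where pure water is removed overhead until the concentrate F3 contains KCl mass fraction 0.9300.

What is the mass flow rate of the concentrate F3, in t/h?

1981 t/h

KCl entering = 487.7×0.307 + 387.3×0.132 + 2331×0.704 = 1841.9 t/h.
All KCl reports to F3, so F3 = 1841.9/0.930 = 1980.5 t/h.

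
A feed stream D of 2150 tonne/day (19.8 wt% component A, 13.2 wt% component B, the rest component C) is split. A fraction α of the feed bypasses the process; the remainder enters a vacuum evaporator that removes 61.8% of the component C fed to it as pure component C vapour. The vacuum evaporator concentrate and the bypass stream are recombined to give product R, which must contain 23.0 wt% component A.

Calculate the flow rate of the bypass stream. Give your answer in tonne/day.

All 2150×0.198 = 425.7 tonne/day of component A reaches R, so R = 425.7/0.230 = 1850.9 tonne/day and vapour = 299.13 tonne/day.
The evaporator receives (1−α)·2150 of feed at 0.670 component C and removes 0.618 of that component C:
0.618×0.670×(1−α)×2150 = 299.13
(1−α) = 299.13/890.23 = 0.3360;  α = 0.6640.
Bypass flow = 0.6640×2150 = 1427.6 tonne/day.

1428 tonne/day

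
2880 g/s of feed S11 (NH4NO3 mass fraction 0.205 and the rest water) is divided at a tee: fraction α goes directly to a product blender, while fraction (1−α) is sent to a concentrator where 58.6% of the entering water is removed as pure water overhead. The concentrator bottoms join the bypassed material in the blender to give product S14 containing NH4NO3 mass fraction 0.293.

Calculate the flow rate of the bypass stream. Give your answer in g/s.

1023 g/s

All 2880×0.205 = 590.4 g/s of NH4NO3 reaches S14, so S14 = 590.4/0.293 = 2015 g/s and vapour = 864.98 g/s.
The evaporator receives (1−α)·2880 of feed at 0.795 water and removes 0.586 of that water:
0.586×0.795×(1−α)×2880 = 864.98
(1−α) = 864.98/1341.7 = 0.6447;  α = 0.3553.
Bypass flow = 0.3553×2880 = 1023.3 g/s.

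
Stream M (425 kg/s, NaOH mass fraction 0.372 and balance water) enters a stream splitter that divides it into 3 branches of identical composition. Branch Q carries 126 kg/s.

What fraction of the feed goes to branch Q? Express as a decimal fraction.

0.296

Fraction to Q = 126/425 = 0.2965.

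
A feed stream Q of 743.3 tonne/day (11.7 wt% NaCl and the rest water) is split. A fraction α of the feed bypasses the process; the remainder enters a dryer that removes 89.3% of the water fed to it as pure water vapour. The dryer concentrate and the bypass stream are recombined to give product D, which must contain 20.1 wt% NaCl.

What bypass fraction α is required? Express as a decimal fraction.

All 743.3×0.117 = 86.966 tonne/day of NaCl reaches D, so D = 86.966/0.201 = 432.67 tonne/day and vapour = 310.63 tonne/day.
The evaporator receives (1−α)·743.3 of feed at 0.883 water and removes 0.893 of that water:
0.893×0.883×(1−α)×743.3 = 310.63
(1−α) = 310.63/586.11 = 0.5300;  α = 0.4700.

0.470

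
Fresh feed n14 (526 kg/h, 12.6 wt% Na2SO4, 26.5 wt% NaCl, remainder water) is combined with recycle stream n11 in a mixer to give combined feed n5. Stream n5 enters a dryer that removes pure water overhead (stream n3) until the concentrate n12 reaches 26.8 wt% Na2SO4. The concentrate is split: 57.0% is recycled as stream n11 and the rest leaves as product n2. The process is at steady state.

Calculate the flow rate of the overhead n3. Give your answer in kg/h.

278.7 kg/h

Overall Na2SO4 balance (none leaves overhead): Na2SO4 in fresh feed = Na2SO4 in product, i.e. 526×0.126 = (1−0.570)·n12·0.268.
n12 = 66.276/(0.268×0.430) = 575.11 kg/h.
Recycle n11 = 0.570×575.11 = 327.81 kg/h.
Combined feed n5 = 526 + 327.81 = 853.81 kg/h.
Overhead n3 = n5 − n12 = 853.81 − 575.11 = 278.7 kg/h.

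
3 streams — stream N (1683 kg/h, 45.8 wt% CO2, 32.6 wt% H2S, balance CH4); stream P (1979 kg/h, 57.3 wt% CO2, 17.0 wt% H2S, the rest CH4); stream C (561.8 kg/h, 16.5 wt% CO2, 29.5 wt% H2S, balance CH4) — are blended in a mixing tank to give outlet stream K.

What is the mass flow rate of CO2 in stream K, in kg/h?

CO2 out = CO2 in = 1683×0.458 + 1979×0.573 + 561.8×0.165 = 1997.5 kg/h.

1997 kg/h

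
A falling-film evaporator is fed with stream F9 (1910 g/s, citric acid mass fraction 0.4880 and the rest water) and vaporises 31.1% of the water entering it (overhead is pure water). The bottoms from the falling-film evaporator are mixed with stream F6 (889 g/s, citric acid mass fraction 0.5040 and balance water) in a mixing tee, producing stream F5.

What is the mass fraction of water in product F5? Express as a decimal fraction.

Vapour removed = 0.311×0.512×1910 = 304.13 g/s; concentrate = 1605.9 g/s.
water reaching the mixer = 673.79 (from concentrate) + 889×0.496 = 1114.7 g/s.
Product flow = 1605.9 + 889 = 2494.9 g/s; water fraction = 0.4468.

0.4468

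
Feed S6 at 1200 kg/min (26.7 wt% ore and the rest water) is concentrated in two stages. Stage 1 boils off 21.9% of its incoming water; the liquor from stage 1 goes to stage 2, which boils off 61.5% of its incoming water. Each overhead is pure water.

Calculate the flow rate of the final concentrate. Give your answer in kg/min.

water in feed = 1200×0.733 = 879.6 kg/min.
After stage 1: water left = (1−0.219)×879.6 = 686.97; stream total = 1007.4 kg/min.
After stage 2: water left = (1−0.615)×686.97 = 264.48; final concentrate = 584.88 kg/min.

584.9 kg/min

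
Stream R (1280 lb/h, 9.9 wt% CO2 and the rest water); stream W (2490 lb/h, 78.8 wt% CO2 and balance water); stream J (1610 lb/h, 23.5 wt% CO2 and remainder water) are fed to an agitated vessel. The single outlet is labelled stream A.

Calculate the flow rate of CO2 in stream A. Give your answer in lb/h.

CO2 out = CO2 in = 1280×0.099 + 2490×0.788 + 1610×0.235 = 2467.2 lb/h.

2467 lb/h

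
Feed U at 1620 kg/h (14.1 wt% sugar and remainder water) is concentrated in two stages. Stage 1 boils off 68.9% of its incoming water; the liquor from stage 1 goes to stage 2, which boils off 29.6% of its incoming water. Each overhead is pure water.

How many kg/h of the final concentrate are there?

533.1 kg/h

water in feed = 1620×0.859 = 1391.6 kg/h.
After stage 1: water left = (1−0.689)×1391.6 = 432.78; stream total = 661.2 kg/h.
After stage 2: water left = (1−0.296)×432.78 = 304.68; final concentrate = 533.1 kg/h.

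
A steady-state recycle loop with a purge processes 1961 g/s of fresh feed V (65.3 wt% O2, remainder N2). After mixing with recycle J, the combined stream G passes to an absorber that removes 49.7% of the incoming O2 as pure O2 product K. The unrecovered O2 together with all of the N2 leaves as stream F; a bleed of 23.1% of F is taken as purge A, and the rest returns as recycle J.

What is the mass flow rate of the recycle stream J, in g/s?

N2 enters only via V and leaves only via the purge: 1961×0.347 = 0.231×(N2 in F), and the absorber passes all N2, so N2 in G = N2 in F = 2945.7 g/s.
O2 in G: m_A = 1961×0.653 + (1−0.231)·(1−0.497)·m_A, so m_A = 1280.5/0.6132 = 2088.3 g/s.
F = (1−0.497)×2088.3 + 2945.7 = 3996.2 g/s.
Recycle J = (1−0.231)×3996.2 = 3073 g/s.

3073 g/s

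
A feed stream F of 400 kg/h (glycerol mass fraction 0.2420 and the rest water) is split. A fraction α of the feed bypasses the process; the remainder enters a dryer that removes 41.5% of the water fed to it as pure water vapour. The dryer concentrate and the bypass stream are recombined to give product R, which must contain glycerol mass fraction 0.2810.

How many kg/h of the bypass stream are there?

223.5 kg/h

All 400×0.242 = 96.8 kg/h of glycerol reaches R, so R = 96.8/0.281 = 344.48 kg/h and vapour = 55.516 kg/h.
The evaporator receives (1−α)·400 of feed at 0.758 water and removes 0.415 of that water:
0.415×0.758×(1−α)×400 = 55.516
(1−α) = 55.516/125.83 = 0.4412;  α = 0.5588.
Bypass flow = 0.5588×400 = 223.52 kg/h.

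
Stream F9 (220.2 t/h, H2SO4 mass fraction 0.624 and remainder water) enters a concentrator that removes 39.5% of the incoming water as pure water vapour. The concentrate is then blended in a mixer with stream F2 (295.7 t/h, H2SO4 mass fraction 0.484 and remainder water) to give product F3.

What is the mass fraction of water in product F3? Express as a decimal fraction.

Vapour removed = 0.395×0.376×220.2 = 32.704 t/h; concentrate = 187.5 t/h.
water reaching the mixer = 50.091 (from concentrate) + 295.7×0.516 = 202.67 t/h.
Product flow = 187.5 + 295.7 = 483.2 t/h; water fraction = 0.419.

0.419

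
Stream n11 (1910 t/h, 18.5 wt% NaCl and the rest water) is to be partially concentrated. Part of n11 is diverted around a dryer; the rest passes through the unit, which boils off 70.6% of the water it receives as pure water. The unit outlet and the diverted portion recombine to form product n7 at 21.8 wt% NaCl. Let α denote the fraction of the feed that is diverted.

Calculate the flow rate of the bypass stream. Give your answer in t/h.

All 1910×0.185 = 353.35 t/h of NaCl reaches n7, so n7 = 353.35/0.218 = 1620.9 t/h and vapour = 289.13 t/h.
The evaporator receives (1−α)·1910 of feed at 0.815 water and removes 0.706 of that water:
0.706×0.815×(1−α)×1910 = 289.13
(1−α) = 289.13/1099 = 0.2631;  α = 0.7369.
Bypass flow = 0.7369×1910 = 1407.5 t/h.

1408 t/h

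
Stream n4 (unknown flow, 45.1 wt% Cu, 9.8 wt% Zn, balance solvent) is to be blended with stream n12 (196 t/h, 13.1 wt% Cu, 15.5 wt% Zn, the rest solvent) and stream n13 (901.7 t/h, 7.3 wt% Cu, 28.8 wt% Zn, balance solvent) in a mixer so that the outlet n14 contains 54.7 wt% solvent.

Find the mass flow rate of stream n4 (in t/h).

Let n4 be the unknown flow. Total out = 1097.7 + n4.
solvent balance: 716.13 + 0.451·n4 = 0.547·(1097.7 + n4)
(0.451 − 0.547)·n4 = 0.547×1097.7 − 716.13 = -115.69
n4 = -115.69 / -0.096 = 1205.1 t/h

1205 t/h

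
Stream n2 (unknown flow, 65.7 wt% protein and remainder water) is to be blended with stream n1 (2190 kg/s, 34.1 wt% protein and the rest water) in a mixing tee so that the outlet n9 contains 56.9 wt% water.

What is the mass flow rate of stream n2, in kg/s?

Let n2 be the unknown flow. Total out = 2190 + n2.
water balance: 1443.2 + 0.343·n2 = 0.569·(2190 + n2)
(0.343 − 0.569)·n2 = 0.569×2190 − 1443.2 = -197.1
n2 = -197.1 / -0.226 = 872.12 kg/s

872.1 kg/s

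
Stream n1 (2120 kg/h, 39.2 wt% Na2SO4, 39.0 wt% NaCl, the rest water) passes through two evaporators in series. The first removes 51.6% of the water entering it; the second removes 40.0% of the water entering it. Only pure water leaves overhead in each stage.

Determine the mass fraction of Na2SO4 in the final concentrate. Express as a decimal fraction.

0.4637

water in feed = 2120×0.218 = 462.16 kg/h.
After stage 1: water left = (1−0.516)×462.16 = 223.69; stream total = 1881.5 kg/h.
After stage 2: water left = (1−0.400)×223.69 = 134.21; final concentrate = 1792.1 kg/h.
Na2SO4 fraction = 831.04/1792.1 = 0.4637.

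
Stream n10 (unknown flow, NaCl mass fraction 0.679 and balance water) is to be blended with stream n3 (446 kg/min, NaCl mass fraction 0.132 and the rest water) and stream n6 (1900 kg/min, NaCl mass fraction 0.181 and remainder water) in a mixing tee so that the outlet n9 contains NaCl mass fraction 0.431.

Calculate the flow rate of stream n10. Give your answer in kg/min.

2453 kg/min

Let n10 be the unknown flow. Total out = 2346 + n10.
NaCl balance: 402.77 + 0.679·n10 = 0.431·(2346 + n10)
(0.679 − 0.431)·n10 = 0.431×2346 − 402.77 = 608.35
n10 = 608.35 / 0.248 = 2453 kg/min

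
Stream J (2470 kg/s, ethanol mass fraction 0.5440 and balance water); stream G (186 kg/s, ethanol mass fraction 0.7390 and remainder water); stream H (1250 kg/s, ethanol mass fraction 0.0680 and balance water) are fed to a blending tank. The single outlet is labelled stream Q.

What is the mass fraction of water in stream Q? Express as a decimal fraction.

Total flow out = 2470 + 186 + 1250 = 3906 kg/s.
water in = 2470×0.456 + 186×0.261 + 1250×0.932 = 2339.9 kg/s.
water mass fraction in Q = 2339.9/3906 = 0.5990.

0.5990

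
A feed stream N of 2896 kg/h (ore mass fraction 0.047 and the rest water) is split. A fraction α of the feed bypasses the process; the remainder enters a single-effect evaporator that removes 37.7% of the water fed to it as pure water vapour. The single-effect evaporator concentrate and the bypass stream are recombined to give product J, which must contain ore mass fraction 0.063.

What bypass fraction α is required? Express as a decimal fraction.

0.293

All 2896×0.047 = 136.11 kg/h of ore reaches J, so J = 136.11/0.063 = 2160.5 kg/h and vapour = 735.49 kg/h.
The evaporator receives (1−α)·2896 of feed at 0.953 water and removes 0.377 of that water:
0.377×0.953×(1−α)×2896 = 735.49
(1−α) = 735.49/1040.5 = 0.7069;  α = 0.2931.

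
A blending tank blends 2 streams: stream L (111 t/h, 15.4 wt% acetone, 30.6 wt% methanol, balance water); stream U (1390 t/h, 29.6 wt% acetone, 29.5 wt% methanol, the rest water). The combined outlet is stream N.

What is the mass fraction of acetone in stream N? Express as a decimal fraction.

Total flow out = 111 + 1390 = 1501 t/h.
acetone in = 111×0.154 + 1390×0.296 = 428.53 t/h.
acetone mass fraction in N = 428.53/1501 = 0.2855.

0.2855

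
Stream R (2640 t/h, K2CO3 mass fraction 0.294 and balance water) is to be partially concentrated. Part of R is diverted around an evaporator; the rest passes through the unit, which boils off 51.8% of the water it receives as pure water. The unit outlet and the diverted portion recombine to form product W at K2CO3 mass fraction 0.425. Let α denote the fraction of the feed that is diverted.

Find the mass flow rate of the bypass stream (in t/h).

All 2640×0.294 = 776.16 t/h of K2CO3 reaches W, so W = 776.16/0.425 = 1826.3 t/h and vapour = 813.74 t/h.
The evaporator receives (1−α)·2640 of feed at 0.706 water and removes 0.518 of that water:
0.518×0.706×(1−α)×2640 = 813.74
(1−α) = 813.74/965.47 = 0.8428;  α = 0.1572.
Bypass flow = 0.1572×2640 = 414.89 t/h.

414.9 t/h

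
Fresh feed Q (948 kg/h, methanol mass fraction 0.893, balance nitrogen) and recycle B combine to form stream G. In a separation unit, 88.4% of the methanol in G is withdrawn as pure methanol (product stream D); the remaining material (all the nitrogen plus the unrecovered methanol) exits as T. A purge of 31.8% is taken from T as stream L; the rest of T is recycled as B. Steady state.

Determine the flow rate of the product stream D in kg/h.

methanol in G: m_A = 948×0.893 + (1−0.318)·(1−0.884)·m_A, so m_A = 846.56/0.9209 = 919.29 kg/h.
Product D = 0.884×919.29 = 812.65 kg/h.

812.7 kg/h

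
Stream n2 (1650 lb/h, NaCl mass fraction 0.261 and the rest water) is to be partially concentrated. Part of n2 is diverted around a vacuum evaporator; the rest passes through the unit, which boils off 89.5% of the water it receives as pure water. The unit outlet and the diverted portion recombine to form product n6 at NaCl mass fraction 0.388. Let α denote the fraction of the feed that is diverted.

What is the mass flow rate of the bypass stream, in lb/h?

All 1650×0.261 = 430.65 lb/h of NaCl reaches n6, so n6 = 430.65/0.388 = 1109.9 lb/h and vapour = 540.08 lb/h.
The evaporator receives (1−α)·1650 of feed at 0.739 water and removes 0.895 of that water:
0.895×0.739×(1−α)×1650 = 540.08
(1−α) = 540.08/1091.3 = 0.4949;  α = 0.5051.
Bypass flow = 0.5051×1650 = 833.44 lb/h.

833.4 lb/h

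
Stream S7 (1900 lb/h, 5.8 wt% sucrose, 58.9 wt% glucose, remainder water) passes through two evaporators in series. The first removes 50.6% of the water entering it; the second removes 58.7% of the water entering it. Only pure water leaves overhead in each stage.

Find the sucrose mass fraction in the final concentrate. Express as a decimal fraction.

water in feed = 1900×0.353 = 670.7 lb/h.
After stage 1: water left = (1−0.506)×670.7 = 331.33; stream total = 1560.6 lb/h.
After stage 2: water left = (1−0.587)×331.33 = 136.84; final concentrate = 1366.1 lb/h.
sucrose fraction = 110.2/1366.1 = 0.0807.

0.0807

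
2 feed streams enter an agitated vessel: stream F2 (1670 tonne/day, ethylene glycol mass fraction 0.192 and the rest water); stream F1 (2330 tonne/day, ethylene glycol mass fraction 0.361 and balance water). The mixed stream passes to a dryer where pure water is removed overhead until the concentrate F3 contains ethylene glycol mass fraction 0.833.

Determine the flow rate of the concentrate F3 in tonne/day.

1395 tonne/day

ethylene glycol entering = 1670×0.192 + 2330×0.361 = 1161.8 tonne/day.
All ethylene glycol reports to F3, so F3 = 1161.8/0.833 = 1394.7 tonne/day.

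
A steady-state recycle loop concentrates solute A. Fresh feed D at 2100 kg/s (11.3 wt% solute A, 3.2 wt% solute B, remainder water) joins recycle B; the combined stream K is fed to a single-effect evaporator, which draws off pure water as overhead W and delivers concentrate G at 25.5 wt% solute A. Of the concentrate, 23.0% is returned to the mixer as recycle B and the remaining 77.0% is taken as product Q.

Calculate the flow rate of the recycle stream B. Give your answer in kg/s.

278 kg/s

Overall solute A balance (none leaves overhead): solute A in fresh feed = solute A in product, i.e. 2100×0.113 = (1−0.230)·G·0.255.
G = 237.3/(0.255×0.770) = 1208.6 kg/s.
Recycle B = 0.230×1208.6 = 277.97 kg/s.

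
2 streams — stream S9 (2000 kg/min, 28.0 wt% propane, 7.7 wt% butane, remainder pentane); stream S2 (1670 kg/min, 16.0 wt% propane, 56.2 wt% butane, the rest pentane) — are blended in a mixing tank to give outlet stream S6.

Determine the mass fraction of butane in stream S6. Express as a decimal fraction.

Total flow out = 2000 + 1670 = 3670 kg/min.
butane in = 2000×0.077 + 1670×0.562 = 1092.5 kg/min.
butane mass fraction in S6 = 1092.5/3670 = 0.298.

0.298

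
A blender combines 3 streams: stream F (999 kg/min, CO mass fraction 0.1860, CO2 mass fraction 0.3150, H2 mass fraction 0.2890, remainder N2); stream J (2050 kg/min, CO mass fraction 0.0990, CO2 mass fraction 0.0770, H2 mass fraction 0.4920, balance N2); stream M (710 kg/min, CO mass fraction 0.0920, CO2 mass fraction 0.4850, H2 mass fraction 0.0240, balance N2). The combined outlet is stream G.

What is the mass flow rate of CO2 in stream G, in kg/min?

CO2 out = CO2 in = 999×0.315 + 2050×0.077 + 710×0.485 = 816.88 kg/min.

816.9 kg/min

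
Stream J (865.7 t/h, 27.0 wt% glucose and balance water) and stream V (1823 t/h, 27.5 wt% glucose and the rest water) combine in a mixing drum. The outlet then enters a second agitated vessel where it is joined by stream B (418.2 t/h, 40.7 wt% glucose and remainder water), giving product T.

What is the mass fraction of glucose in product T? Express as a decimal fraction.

Overall, product flow = 3106.9 t/h.
glucose in = 865.7×0.270 + 1823×0.275 + 418.2×0.407 = 905.27 t/h.
glucose fraction in T = 0.291.

0.291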